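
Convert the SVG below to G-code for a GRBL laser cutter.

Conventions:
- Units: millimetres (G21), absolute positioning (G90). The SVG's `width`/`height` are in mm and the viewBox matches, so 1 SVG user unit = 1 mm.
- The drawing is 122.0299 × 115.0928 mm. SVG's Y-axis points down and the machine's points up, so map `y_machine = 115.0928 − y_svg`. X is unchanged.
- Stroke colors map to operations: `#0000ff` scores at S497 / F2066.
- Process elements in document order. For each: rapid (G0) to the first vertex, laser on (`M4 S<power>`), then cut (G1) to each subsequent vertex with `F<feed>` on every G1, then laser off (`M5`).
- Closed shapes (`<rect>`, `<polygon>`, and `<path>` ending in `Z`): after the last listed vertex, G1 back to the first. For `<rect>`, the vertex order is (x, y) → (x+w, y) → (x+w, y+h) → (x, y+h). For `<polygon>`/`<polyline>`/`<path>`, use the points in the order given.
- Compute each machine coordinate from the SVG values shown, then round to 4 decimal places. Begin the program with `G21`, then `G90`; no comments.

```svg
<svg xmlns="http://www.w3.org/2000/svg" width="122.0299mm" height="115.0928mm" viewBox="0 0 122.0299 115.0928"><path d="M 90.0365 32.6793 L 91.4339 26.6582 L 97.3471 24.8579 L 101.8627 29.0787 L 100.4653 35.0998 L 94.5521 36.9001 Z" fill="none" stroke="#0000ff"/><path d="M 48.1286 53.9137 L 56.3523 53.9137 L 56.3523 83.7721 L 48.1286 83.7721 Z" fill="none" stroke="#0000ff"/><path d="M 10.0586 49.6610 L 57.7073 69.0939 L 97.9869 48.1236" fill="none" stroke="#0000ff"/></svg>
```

G21
G90
G0 X90.0365 Y82.4135
M4 S497
G1 X91.4339 Y88.4346 F2066
G1 X97.3471 Y90.2349 F2066
G1 X101.8627 Y86.0141 F2066
G1 X100.4653 Y79.9930 F2066
G1 X94.5521 Y78.1927 F2066
G1 X90.0365 Y82.4135 F2066
M5
G0 X48.1286 Y61.1791
M4 S497
G1 X56.3523 Y61.1791 F2066
G1 X56.3523 Y31.3207 F2066
G1 X48.1286 Y31.3207 F2066
G1 X48.1286 Y61.1791 F2066
M5
G0 X10.0586 Y65.4318
M4 S497
G1 X57.7073 Y45.9989 F2066
G1 X97.9869 Y66.9692 F2066
M5

Since the viewBox matches the mm dimensions, user units are millimetres directly. The only transform is the Y-flip y_m = 115.0928 − y_svg.

Shape 1 is a regular polygon drawn with `<path>`. Its stroke #0000ff means score at S497, F2066. After flipping Y the toolpath is (90.0365,82.4135) → (91.4339,88.4346) → (97.3471,90.2349) → (101.8627,86.0141) → (100.4653,79.9930) → (94.5521,78.1927) → (90.0365,82.4135), returning to the start.

Shape 2 is a rectangle drawn with `<path>`. Its stroke #0000ff means score at S497, F2066. After flipping Y the toolpath is (48.1286,61.1791) → (56.3523,61.1791) → (56.3523,31.3207) → (48.1286,31.3207) → (48.1286,61.1791), returning to the start.

Shape 3 is a open polyline drawn with `<path>`. Its stroke #0000ff means score at S497, F2066. After flipping Y the toolpath is (10.0586,65.4318) → (57.7073,45.9989) → (97.9869,66.9692).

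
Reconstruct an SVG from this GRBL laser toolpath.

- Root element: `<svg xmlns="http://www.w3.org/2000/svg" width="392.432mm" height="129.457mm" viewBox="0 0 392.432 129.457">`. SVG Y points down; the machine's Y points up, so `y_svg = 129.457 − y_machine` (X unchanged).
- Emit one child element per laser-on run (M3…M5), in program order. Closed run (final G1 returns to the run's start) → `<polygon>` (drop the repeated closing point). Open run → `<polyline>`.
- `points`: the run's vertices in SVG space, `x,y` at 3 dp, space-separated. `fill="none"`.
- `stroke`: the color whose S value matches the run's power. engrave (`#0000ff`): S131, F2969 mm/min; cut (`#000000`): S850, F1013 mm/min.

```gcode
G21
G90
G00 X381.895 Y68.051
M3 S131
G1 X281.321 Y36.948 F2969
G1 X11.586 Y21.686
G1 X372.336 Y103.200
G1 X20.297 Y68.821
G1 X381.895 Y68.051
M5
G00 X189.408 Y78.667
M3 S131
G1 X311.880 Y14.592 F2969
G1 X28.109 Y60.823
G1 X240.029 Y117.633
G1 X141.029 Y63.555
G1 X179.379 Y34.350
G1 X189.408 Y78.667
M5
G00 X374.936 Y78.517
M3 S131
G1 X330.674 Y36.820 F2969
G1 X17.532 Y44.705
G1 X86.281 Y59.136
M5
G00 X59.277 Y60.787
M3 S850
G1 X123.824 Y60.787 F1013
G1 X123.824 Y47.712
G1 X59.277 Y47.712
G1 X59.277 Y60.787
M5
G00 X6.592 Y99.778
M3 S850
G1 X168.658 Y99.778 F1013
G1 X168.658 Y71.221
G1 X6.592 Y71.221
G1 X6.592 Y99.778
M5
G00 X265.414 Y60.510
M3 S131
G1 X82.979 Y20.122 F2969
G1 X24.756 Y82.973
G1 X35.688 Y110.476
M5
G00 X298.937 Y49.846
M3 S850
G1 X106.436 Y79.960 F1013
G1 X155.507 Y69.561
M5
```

<svg xmlns="http://www.w3.org/2000/svg" width="392.432mm" height="129.457mm" viewBox="0 0 392.432 129.457">
  <polygon points="381.895,61.406 281.321,92.509 11.586,107.771 372.336,26.257 20.297,60.636" fill="none" stroke="#0000ff"/>
  <polygon points="189.408,50.790 311.880,114.865 28.109,68.634 240.029,11.824 141.029,65.902 179.379,95.107" fill="none" stroke="#0000ff"/>
  <polyline points="374.936,50.940 330.674,92.637 17.532,84.752 86.281,70.321" fill="none" stroke="#0000ff"/>
  <polygon points="59.277,68.670 123.824,68.670 123.824,81.745 59.277,81.745" fill="none" stroke="#000000"/>
  <polygon points="6.592,29.679 168.658,29.679 168.658,58.236 6.592,58.236" fill="none" stroke="#000000"/>
  <polyline points="265.414,68.947 82.979,109.335 24.756,46.484 35.688,18.981" fill="none" stroke="#0000ff"/>
  <polyline points="298.937,79.611 106.436,49.497 155.507,59.896" fill="none" stroke="#000000"/>
</svg>

Each laser-on run becomes one SVG element. Flip Y back into SVG space with y_svg = 129.457 − y_machine.

Run 1: power S131 maps to stroke `#0000ff` (engrave). The run returns to its start, so emit a `<polygon>` with points (Y-flipped): 381.895,61.406 281.321,92.509 11.586,107.771 372.336,26.257 20.297,60.636.

Run 2: the run's S131 means `#0000ff` (engrave). The run returns to its start, so emit a `<polygon>` with points (Y-flipped): 189.408,50.790 311.880,114.865 28.109,68.634 240.029,11.824 141.029,65.902 179.379,95.107.

Run 3: the run's S131 means `#0000ff` (engrave). The run is open, so emit a `<polyline>` with points (Y-flipped): 374.936,50.940 330.674,92.637 17.532,84.752 86.281,70.321.

Run 4: the run's S850 means `#000000` (cut). The run returns to its start, so emit a `<polygon>` with points (Y-flipped): 59.277,68.670 123.824,68.670 123.824,81.745 59.277,81.745.

Run 5: S850 ⇒ cut layer `#000000`. The run returns to its start, so emit a `<polygon>` with points (Y-flipped): 6.592,29.679 168.658,29.679 168.658,58.236 6.592,58.236.

Run 6: power S131 maps to stroke `#0000ff` (engrave). The run is open, so emit a `<polyline>` with points (Y-flipped): 265.414,68.947 82.979,109.335 24.756,46.484 35.688,18.981.

Run 7: power S850 maps to stroke `#000000` (cut). The run is open, so emit a `<polyline>` with points (Y-flipped): 298.937,79.611 106.436,49.497 155.507,59.896.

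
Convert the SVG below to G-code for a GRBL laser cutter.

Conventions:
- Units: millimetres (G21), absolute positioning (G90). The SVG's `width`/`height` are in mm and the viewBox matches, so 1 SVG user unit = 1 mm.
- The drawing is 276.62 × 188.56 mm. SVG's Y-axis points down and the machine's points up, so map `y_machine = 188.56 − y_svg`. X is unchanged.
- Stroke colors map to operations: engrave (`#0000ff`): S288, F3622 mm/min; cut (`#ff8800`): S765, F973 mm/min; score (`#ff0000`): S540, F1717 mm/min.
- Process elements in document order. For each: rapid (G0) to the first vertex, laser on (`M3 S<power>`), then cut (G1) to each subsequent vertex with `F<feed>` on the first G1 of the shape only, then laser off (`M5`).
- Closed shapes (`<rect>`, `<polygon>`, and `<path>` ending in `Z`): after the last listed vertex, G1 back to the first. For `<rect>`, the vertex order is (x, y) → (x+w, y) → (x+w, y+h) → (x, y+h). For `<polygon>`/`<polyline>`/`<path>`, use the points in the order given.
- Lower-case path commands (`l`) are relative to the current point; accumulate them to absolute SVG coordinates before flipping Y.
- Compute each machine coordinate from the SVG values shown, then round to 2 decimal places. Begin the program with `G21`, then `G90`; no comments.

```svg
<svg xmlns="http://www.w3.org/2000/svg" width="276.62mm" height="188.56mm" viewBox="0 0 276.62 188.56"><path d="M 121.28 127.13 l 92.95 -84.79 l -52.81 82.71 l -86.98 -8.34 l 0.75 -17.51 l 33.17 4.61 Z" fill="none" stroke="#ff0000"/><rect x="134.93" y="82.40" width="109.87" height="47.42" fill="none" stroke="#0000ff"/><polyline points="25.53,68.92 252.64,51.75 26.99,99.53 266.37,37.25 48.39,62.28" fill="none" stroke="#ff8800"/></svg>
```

G21
G90
G0 X121.28 Y61.43
M3 S540
G1 X214.23 Y146.22 F1717
G1 X161.42 Y63.51
G1 X74.44 Y71.85
G1 X75.19 Y89.36
G1 X108.36 Y84.75
G1 X121.28 Y61.43
M5
G0 X134.93 Y106.16
M3 S288
G1 X244.80 Y106.16 F3622
G1 X244.80 Y58.74
G1 X134.93 Y58.74
G1 X134.93 Y106.16
M5
G0 X25.53 Y119.64
M3 S765
G1 X252.64 Y136.81 F973
G1 X26.99 Y89.03
G1 X266.37 Y151.31
G1 X48.39 Y126.28
M5

Since the viewBox matches the mm dimensions, user units are millimetres directly. The only transform is the Y-flip y_m = 188.56 − y_svg.

Shape 1 is a closed polygon drawn with `<path>`. Its stroke #ff0000 means score at S540, F1717. After flipping Y the toolpath is (121.28,61.43) → (214.23,146.22) → (161.42,63.51) → (74.44,71.85) → (75.19,89.36) → (108.36,84.75) → (121.28,61.43), returning to the start.

Shape 2 is a rectangle drawn with `<rect>`. Its stroke #0000ff means engrave at S288, F3622. After flipping Y the toolpath is (134.93,106.16) → (244.80,106.16) → (244.80,58.74) → (134.93,58.74) → (134.93,106.16), returning to the start.

Shape 3 is a open polyline drawn with `<polyline>`. Its stroke #ff8800 means cut at S765, F973. After flipping Y the toolpath is (25.53,119.64) → (252.64,136.81) → (26.99,89.03) → (266.37,151.31) → (48.39,126.28).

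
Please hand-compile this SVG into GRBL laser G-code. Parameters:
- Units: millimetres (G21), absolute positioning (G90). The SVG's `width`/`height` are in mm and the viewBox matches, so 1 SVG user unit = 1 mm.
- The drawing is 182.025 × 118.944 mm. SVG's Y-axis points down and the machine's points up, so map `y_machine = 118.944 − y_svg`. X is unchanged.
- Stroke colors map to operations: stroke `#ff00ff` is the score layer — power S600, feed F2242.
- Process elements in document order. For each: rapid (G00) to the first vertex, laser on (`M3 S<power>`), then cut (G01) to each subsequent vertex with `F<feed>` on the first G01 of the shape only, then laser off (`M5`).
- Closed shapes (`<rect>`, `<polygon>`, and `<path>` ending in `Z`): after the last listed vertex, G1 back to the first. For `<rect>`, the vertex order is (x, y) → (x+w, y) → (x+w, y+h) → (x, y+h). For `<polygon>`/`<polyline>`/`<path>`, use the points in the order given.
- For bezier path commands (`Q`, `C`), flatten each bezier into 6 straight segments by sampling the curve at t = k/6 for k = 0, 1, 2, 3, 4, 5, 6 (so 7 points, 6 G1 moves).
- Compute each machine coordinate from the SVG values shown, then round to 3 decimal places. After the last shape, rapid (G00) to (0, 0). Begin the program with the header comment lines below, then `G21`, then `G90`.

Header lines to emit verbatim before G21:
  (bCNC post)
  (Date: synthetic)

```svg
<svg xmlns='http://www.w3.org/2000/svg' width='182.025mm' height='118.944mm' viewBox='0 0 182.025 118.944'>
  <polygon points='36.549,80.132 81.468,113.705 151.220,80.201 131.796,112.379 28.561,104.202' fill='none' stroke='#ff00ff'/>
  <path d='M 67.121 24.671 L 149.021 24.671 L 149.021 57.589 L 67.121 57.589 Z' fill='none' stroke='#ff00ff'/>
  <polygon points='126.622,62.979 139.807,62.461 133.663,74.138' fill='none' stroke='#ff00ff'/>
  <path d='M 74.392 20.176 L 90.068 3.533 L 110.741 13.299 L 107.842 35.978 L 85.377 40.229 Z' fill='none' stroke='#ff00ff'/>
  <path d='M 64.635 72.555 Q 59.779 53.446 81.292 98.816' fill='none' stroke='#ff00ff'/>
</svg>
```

viewBox `0 0 182.025 118.944` with mm width/height → 1 unit = 1 mm. Flip: y_m = 118.944 − y_svg.

**Shape 1** — `<polygon>` closed polygon, stroke `#ff00ff` → score (S600, F2242). Machine vertices: (36.549,38.812) → (81.468,5.239) → (151.220,38.743) → (131.796,6.565) → (28.561,14.742) → (36.549,38.812). Closed: final G1 returns to the first vertex.

**Shape 2** — `<path>` rectangle, stroke `#ff00ff` → score (S600, F2242). Machine vertices: (67.121,94.273) → (149.021,94.273) → (149.021,61.355) → (67.121,61.355) → (67.121,94.273). Closed: final G1 returns to the first vertex.

**Shape 3** — `<polygon>` regular polygon, stroke `#ff00ff` → score (S600, F2242). Machine vertices: (126.622,55.965) → (139.807,56.483) → (133.663,44.806) → (126.622,55.965). Closed: final G1 returns to the first vertex.

**Shape 4** — `<path>` regular polygon, stroke `#ff00ff` → score (S600, F2242). Machine vertices: (74.392,98.768) → (90.068,115.411) → (110.741,105.645) → (107.842,82.966) → (85.377,78.715) → (74.392,98.768). Closed: final G1 returns to the first vertex.

**Shape 5** — `<path>` quadratic bezier, stroke `#ff00ff` → score (S600, F2242). Control points (SVG): P0=(64.635,72.555), P1=(59.779,53.446), P2=(81.292,98.816); sampled at t=k/6. Machine vertices: (64.635,46.389) → (63.749,50.968) → (64.328,51.964) → (66.371,49.378) → (69.880,43.210) → (74.853,33.460) → (81.292,20.128). Open path.

(bCNC post)
(Date: synthetic)
G21
G90
G00 X36.549 Y38.812
M3 S600
G01 X81.468 Y5.239 F2242
G01 X151.220 Y38.743
G01 X131.796 Y6.565
G01 X28.561 Y14.742
G01 X36.549 Y38.812
M5
G00 X67.121 Y94.273
M3 S600
G01 X149.021 Y94.273 F2242
G01 X149.021 Y61.355
G01 X67.121 Y61.355
G01 X67.121 Y94.273
M5
G00 X126.622 Y55.965
M3 S600
G01 X139.807 Y56.483 F2242
G01 X133.663 Y44.806
G01 X126.622 Y55.965
M5
G00 X74.392 Y98.768
M3 S600
G01 X90.068 Y115.411 F2242
G01 X110.741 Y105.645
G01 X107.842 Y82.966
G01 X85.377 Y78.715
G01 X74.392 Y98.768
M5
G00 X64.635 Y46.389
M3 S600
G01 X63.749 Y50.968 F2242
G01 X64.328 Y51.964
G01 X66.371 Y49.378
G01 X69.880 Y43.210
G01 X74.853 Y33.460
G01 X81.292 Y20.128
M5
G00 X0.000 Y0.000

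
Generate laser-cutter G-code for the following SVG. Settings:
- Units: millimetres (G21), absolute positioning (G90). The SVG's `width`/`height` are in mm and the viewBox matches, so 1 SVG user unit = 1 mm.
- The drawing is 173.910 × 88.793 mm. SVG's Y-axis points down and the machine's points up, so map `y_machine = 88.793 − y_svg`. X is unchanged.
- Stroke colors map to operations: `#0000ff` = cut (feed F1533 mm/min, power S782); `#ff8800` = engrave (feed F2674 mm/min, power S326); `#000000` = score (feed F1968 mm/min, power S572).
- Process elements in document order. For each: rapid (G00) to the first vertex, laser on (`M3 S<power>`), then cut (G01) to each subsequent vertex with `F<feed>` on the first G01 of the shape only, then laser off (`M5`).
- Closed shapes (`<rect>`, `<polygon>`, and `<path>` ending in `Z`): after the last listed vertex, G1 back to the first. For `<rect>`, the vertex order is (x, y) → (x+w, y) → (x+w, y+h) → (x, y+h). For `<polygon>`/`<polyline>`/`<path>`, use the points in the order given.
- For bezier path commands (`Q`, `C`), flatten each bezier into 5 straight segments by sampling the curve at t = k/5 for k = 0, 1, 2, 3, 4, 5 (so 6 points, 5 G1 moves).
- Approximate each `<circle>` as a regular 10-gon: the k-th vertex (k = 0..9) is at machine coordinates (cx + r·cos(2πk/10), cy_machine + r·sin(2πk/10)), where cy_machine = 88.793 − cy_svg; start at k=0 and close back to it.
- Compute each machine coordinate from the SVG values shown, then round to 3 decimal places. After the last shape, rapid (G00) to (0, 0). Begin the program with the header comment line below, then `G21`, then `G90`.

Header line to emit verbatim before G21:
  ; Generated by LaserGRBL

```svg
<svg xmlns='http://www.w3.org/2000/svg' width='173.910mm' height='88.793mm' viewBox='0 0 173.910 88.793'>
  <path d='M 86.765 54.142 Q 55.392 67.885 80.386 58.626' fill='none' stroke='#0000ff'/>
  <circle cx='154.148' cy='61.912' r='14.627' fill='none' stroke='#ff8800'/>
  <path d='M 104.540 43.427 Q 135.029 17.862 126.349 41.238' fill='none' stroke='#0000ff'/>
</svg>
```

; Generated by LaserGRBL
G21
G90
G00 X86.765 Y34.651
M3 S782
G01 X76.470 Y30.074 F1533
G01 X70.685 Y27.337
G01 X69.410 Y26.440
G01 X72.643 Y27.383
G01 X80.386 Y30.167
M5
G00 X168.775 Y26.881
M3 S326
G01 X165.981 Y35.479 F2674
G01 X158.668 Y40.792
G01 X149.628 Y40.792
G01 X142.315 Y35.479
G01 X139.521 Y26.881
G01 X142.315 Y18.283
G01 X149.628 Y12.970
G01 X158.668 Y12.970
G01 X165.981 Y18.283
G01 X168.775 Y26.881
M5
G00 X104.540 Y45.366
M3 S782
G01 X115.169 Y53.634 F1533
G01 X122.664 Y57.987
G01 X127.026 Y58.425
G01 X128.254 Y54.948
G01 X126.349 Y47.555
M5
G00 X0.000 Y0.000

viewBox `0 0 173.910 88.793` with mm width/height → 1 unit = 1 mm. Flip: y_m = 88.793 − y_svg.

**Shape 1** — `<path>` quadratic bezier, stroke `#0000ff` → cut (S782, F1533). Control points (SVG): P0=(86.765,54.142), P1=(55.392,67.885), P2=(80.386,58.626); sampled at t=k/5. Machine vertices: (86.765,34.651) → (76.470,30.074) → (70.685,27.337) → (69.410,26.440) → (72.643,27.383) → (80.386,30.167). Open path.

**Shape 2** — `<circle>` circle, stroke `#ff8800` → engrave (S326, F2674). Machine vertices: (168.775,26.881) → (165.981,35.479) → (158.668,40.792) → (149.628,40.792) → (142.315,35.479) → (139.521,26.881) → (142.315,18.283) → (149.628,12.970) → (158.668,12.970) → (165.981,18.283) → (168.775,26.881). Closed: final G1 returns to the first vertex.

**Shape 3** — `<path>` quadratic bezier, stroke `#0000ff` → cut (S782, F1533). Control points (SVG): P0=(104.540,43.427), P1=(135.029,17.862), P2=(126.349,41.238); sampled at t=k/5. Machine vertices: (104.540,45.366) → (115.169,53.634) → (122.664,57.987) → (127.026,58.425) → (128.254,54.948) → (126.349,47.555). Open path.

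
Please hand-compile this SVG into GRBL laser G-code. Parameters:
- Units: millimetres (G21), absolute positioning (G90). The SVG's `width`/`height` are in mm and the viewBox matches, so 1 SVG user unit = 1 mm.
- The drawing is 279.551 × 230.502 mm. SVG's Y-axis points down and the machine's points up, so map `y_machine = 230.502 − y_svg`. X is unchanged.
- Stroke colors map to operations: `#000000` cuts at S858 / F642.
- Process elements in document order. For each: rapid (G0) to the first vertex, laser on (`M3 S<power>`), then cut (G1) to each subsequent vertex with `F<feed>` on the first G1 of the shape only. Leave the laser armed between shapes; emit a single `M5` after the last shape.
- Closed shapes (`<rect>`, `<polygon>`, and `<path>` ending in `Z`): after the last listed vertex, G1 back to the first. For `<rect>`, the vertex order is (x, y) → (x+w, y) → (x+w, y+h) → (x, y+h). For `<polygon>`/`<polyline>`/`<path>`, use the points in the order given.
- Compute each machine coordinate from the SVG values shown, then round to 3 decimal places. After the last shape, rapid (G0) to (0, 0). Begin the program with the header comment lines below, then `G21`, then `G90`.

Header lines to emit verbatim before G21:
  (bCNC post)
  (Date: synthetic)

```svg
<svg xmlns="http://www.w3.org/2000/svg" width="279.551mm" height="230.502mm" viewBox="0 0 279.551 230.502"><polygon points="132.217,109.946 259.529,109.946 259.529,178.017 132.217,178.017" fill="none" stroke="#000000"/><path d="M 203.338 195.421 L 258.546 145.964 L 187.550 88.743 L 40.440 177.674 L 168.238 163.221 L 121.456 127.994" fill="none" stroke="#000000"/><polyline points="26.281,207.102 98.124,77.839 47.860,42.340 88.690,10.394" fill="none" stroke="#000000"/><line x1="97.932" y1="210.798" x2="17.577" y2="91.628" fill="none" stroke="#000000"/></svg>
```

viewBox `0 0 279.551 230.502` with mm width/height → 1 unit = 1 mm. Flip: y_m = 230.502 − y_svg.

**Shape 1** — `<polygon>` rectangle, stroke `#000000` → cut (S858, F642). Machine vertices: (132.217,120.556) → (259.529,120.556) → (259.529,52.485) → (132.217,52.485) → (132.217,120.556). Closed: final G1 returns to the first vertex.

**Shape 2** — `<path>` open polyline, stroke `#000000` → cut (S858, F642). Machine vertices: (203.338,35.081) → (258.546,84.538) → (187.550,141.759) → (40.440,52.828) → (168.238,67.281) → (121.456,102.508). Open path.

**Shape 3** — `<polyline>` open polyline, stroke `#000000` → cut (S858, F642). Machine vertices: (26.281,23.400) → (98.124,152.663) → (47.860,188.162) → (88.690,220.108). Open path.

**Shape 4** — `<line>` line segment, stroke `#000000` → cut (S858, F642). Machine vertices: (97.932,19.704) → (17.577,138.874). Open path.

(bCNC post)
(Date: synthetic)
G21
G90
G0 X132.217 Y120.556
M3 S858
G1 X259.529 Y120.556 F642
G1 X259.529 Y52.485
G1 X132.217 Y52.485
G1 X132.217 Y120.556
G0 X203.338 Y35.081
M3 S858
G1 X258.546 Y84.538 F642
G1 X187.550 Y141.759
G1 X40.440 Y52.828
G1 X168.238 Y67.281
G1 X121.456 Y102.508
G0 X26.281 Y23.400
M3 S858
G1 X98.124 Y152.663 F642
G1 X47.860 Y188.162
G1 X88.690 Y220.108
G0 X97.932 Y19.704
M3 S858
G1 X17.577 Y138.874 F642
M5
G0 X0.000 Y0.000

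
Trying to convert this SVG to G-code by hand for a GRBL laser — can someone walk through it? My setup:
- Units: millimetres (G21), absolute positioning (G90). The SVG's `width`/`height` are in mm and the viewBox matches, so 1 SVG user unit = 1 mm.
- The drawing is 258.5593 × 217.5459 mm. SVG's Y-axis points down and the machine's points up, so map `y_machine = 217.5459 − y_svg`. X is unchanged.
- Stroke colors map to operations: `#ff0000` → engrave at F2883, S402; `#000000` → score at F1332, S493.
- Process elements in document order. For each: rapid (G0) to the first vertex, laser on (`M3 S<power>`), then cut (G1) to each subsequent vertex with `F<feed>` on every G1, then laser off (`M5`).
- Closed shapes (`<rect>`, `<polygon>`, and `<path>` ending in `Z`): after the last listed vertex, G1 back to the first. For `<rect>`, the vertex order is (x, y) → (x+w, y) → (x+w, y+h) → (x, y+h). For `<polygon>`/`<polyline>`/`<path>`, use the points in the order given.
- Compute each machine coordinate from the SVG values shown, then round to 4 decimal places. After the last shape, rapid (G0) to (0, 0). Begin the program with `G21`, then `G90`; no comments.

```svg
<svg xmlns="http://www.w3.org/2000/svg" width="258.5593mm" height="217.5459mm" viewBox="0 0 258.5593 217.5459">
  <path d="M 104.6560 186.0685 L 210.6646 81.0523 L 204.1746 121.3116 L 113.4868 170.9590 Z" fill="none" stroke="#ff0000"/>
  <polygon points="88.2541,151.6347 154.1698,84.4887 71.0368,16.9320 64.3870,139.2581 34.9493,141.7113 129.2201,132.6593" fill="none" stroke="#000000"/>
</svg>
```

1 u = 1 mm; y_m = 217.5459 − y.

[1] `<path>` closed polygon, #ff0000→engrave S402 F2883: (104.6560,31.4774) → (210.6646,136.4936) → (204.1746,96.2343) → (113.4868,46.5869) → (104.6560,31.4774) (closed)

[2] `<polygon>` closed polygon, #000000→score S493 F1332: (88.2541,65.9112) → (154.1698,133.0572) → (71.0368,200.6139) → (64.3870,78.2878) → (34.9493,75.8346) → (129.2201,84.8866) → (88.2541,65.9112) (closed)

G21
G90
G0 X104.6560 Y31.4774
M3 S402
G1 X210.6646 Y136.4936 F2883
G1 X204.1746 Y96.2343 F2883
G1 X113.4868 Y46.5869 F2883
G1 X104.6560 Y31.4774 F2883
M5
G0 X88.2541 Y65.9112
M3 S493
G1 X154.1698 Y133.0572 F1332
G1 X71.0368 Y200.6139 F1332
G1 X64.3870 Y78.2878 F1332
G1 X34.9493 Y75.8346 F1332
G1 X129.2201 Y84.8866 F1332
G1 X88.2541 Y65.9112 F1332
M5
G0 X0.0000 Y0.0000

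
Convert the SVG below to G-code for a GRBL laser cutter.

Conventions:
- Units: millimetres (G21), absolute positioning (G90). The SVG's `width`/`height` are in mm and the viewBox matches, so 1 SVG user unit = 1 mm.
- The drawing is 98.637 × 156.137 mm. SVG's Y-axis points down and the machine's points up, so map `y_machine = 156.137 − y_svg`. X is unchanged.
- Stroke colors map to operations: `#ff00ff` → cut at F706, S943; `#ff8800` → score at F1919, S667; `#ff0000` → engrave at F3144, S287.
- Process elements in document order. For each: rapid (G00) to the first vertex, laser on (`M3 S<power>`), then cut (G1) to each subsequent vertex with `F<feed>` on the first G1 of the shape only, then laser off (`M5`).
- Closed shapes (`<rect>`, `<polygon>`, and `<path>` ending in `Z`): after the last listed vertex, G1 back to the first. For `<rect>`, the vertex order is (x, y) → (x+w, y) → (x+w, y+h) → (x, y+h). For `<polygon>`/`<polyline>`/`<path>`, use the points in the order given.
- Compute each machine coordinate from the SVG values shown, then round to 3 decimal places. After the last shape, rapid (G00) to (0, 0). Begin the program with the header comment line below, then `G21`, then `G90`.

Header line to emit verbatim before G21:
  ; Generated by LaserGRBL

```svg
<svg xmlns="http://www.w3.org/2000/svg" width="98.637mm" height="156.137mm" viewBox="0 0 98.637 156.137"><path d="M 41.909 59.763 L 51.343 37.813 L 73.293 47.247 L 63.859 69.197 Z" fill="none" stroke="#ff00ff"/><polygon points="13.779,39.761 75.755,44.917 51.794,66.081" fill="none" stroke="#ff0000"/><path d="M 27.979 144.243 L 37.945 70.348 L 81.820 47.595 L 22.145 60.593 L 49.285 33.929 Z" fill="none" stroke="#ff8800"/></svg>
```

viewBox `0 0 98.637 156.137` with mm width/height → 1 unit = 1 mm. Flip: y_m = 156.137 − y_svg.

**Shape 1** — `<path>` regular polygon, stroke `#ff00ff` → cut (S943, F706). Machine vertices: (41.909,96.374) → (51.343,118.324) → (73.293,108.890) → (63.859,86.940) → (41.909,96.374). Closed: final G1 returns to the first vertex.

**Shape 2** — `<polygon>` closed polygon, stroke `#ff0000` → engrave (S287, F3144). Machine vertices: (13.779,116.376) → (75.755,111.220) → (51.794,90.056) → (13.779,116.376). Closed: final G1 returns to the first vertex.

**Shape 3** — `<path>` closed polygon, stroke `#ff8800` → score (S667, F1919). Machine vertices: (27.979,11.894) → (37.945,85.789) → (81.820,108.542) → (22.145,95.544) → (49.285,122.208) → (27.979,11.894). Closed: final G1 returns to the first vertex.

; Generated by LaserGRBL
G21
G90
G00 X41.909 Y96.374
M3 S943
G1 X51.343 Y118.324 F706
G1 X73.293 Y108.890
G1 X63.859 Y86.940
G1 X41.909 Y96.374
M5
G00 X13.779 Y116.376
M3 S287
G1 X75.755 Y111.220 F3144
G1 X51.794 Y90.056
G1 X13.779 Y116.376
M5
G00 X27.979 Y11.894
M3 S667
G1 X37.945 Y85.789 F1919
G1 X81.820 Y108.542
G1 X22.145 Y95.544
G1 X49.285 Y122.208
G1 X27.979 Y11.894
M5
G00 X0.000 Y0.000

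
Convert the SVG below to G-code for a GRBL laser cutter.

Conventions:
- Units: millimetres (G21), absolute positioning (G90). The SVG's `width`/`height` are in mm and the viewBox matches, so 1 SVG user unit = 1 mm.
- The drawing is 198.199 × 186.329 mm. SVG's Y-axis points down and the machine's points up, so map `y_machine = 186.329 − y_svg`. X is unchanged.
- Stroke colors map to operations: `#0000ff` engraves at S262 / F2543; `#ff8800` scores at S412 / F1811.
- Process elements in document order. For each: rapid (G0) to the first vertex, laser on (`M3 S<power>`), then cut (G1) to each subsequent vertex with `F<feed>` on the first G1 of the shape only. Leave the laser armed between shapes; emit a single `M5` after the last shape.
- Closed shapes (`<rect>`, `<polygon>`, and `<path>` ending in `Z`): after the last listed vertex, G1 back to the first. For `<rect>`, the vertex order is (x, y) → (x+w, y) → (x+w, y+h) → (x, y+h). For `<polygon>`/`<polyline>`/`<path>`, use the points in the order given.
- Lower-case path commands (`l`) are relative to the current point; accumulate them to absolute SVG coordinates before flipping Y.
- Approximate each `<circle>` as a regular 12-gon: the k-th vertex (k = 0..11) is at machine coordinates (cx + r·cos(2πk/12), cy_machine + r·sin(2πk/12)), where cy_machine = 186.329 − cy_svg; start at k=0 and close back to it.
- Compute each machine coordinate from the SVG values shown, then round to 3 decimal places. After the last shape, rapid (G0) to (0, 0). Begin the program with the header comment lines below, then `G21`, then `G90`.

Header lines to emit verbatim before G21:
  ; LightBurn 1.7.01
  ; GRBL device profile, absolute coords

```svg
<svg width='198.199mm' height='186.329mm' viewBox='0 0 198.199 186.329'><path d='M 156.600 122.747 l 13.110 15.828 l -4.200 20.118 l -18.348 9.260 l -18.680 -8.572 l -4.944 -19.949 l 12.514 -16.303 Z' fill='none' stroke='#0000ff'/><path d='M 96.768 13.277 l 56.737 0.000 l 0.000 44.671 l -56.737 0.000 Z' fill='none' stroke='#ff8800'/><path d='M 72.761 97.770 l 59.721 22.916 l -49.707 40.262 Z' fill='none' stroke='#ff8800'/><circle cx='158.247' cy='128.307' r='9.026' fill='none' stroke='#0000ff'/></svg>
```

1 u = 1 mm; y_m = 186.329 − y.

[1] `<path>` regular polygon, #0000ff→engrave S262 F2543: (156.600,63.582) → (169.710,47.754) → (165.510,27.636) → (147.162,18.376) → (128.482,26.948) → (123.538,46.897) → (136.052,63.200) → (156.600,63.582) (closed)

[2] `<path>` rectangle, #ff8800→score S412 F1811: (96.768,173.052) → (153.505,173.052) → (153.505,128.381) → (96.768,128.381) → (96.768,173.052) (closed)

[3] `<path>` regular polygon, #ff8800→score S412 F1811: (72.761,88.559) → (132.482,65.643) → (82.775,25.381) → (72.761,88.559) (closed)

[4] `<circle>` circle, #0000ff→engrave S262 F2543: (167.273,58.022) → (166.064,62.535) → (162.760,65.839) → (158.247,67.048) → (153.734,65.839) → (150.430,62.535) → (149.221,58.022) → (150.430,53.509) → (153.734,50.205) → (158.247,48.996) → (162.760,50.205) → (166.064,53.509) → (167.273,58.022) (closed)

; LightBurn 1.7.01
; GRBL device profile, absolute coords
G21
G90
G0 X156.600 Y63.582
M3 S262
G1 X169.710 Y47.754 F2543
G1 X165.510 Y27.636
G1 X147.162 Y18.376
G1 X128.482 Y26.948
G1 X123.538 Y46.897
G1 X136.052 Y63.200
G1 X156.600 Y63.582
G0 X96.768 Y173.052
M3 S412
G1 X153.505 Y173.052 F1811
G1 X153.505 Y128.381
G1 X96.768 Y128.381
G1 X96.768 Y173.052
G0 X72.761 Y88.559
M3 S412
G1 X132.482 Y65.643 F1811
G1 X82.775 Y25.381
G1 X72.761 Y88.559
G0 X167.273 Y58.022
M3 S262
G1 X166.064 Y62.535 F2543
G1 X162.760 Y65.839
G1 X158.247 Y67.048
G1 X153.734 Y65.839
G1 X150.430 Y62.535
G1 X149.221 Y58.022
G1 X150.430 Y53.509
G1 X153.734 Y50.205
G1 X158.247 Y48.996
G1 X162.760 Y50.205
G1 X166.064 Y53.509
G1 X167.273 Y58.022
M5
G0 X0.000 Y0.000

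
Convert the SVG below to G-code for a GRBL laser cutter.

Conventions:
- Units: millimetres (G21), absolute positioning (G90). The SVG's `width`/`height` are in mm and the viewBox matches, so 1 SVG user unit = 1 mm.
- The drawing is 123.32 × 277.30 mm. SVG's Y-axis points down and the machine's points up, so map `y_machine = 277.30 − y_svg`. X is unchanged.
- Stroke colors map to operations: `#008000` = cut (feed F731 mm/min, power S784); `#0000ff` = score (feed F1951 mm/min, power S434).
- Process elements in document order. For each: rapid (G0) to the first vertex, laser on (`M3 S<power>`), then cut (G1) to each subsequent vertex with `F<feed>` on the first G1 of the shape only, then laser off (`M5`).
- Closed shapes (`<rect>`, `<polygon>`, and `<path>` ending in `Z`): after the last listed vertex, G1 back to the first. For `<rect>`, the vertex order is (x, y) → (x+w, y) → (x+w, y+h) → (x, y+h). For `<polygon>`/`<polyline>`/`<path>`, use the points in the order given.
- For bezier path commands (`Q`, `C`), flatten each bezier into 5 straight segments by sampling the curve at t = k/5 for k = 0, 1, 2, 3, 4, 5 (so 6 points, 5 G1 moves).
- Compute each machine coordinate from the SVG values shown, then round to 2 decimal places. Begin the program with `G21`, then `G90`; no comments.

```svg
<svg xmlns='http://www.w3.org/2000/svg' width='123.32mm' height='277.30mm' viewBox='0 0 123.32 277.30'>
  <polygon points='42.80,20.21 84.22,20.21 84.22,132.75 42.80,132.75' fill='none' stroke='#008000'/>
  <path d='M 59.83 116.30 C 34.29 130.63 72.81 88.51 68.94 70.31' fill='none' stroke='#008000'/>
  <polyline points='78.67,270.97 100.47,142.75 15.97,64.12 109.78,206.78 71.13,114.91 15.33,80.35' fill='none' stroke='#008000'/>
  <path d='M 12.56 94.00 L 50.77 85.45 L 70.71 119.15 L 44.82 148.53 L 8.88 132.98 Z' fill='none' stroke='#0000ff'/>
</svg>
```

Since the viewBox matches the mm dimensions, user units are millimetres directly. The only transform is the Y-flip y_m = 277.30 − y_svg.

Shape 1 is a rectangle drawn with `<polygon>`. Its stroke #008000 means cut at S784, F731. After flipping Y the toolpath is (42.80,257.09) → (84.22,257.09) → (84.22,144.55) → (42.80,144.55) → (42.80,257.09), returning to the start.

Shape 2 is a cubic bezier drawn with `<path>`. Its stroke #008000 means cut at S784, F731. After flipping Y the toolpath is (59.83,161.00) → (51.34,158.53) → (53.12,165.76) → (60.05,178.81) → (67.03,193.84) → (68.94,206.99).

Shape 3 is a open polyline drawn with `<polyline>`. Its stroke #008000 means cut at S784, F731. After flipping Y the toolpath is (78.67,6.33) → (100.47,134.55) → (15.97,213.18) → (109.78,70.52) → (71.13,162.39) → (15.33,196.95).

Shape 4 is a regular polygon drawn with `<path>`. Its stroke #0000ff means score at S434, F1951. After flipping Y the toolpath is (12.56,183.30) → (50.77,191.85) → (70.71,158.15) → (44.82,128.77) → (8.88,144.32) → (12.56,183.30), returning to the start.

G21
G90
G0 X42.80 Y257.09
M3 S784
G1 X84.22 Y257.09 F731
G1 X84.22 Y144.55
G1 X42.80 Y144.55
G1 X42.80 Y257.09
M5
G0 X59.83 Y161.00
M3 S784
G1 X51.34 Y158.53 F731
G1 X53.12 Y165.76
G1 X60.05 Y178.81
G1 X67.03 Y193.84
G1 X68.94 Y206.99
M5
G0 X78.67 Y6.33
M3 S784
G1 X100.47 Y134.55 F731
G1 X15.97 Y213.18
G1 X109.78 Y70.52
G1 X71.13 Y162.39
G1 X15.33 Y196.95
M5
G0 X12.56 Y183.30
M3 S434
G1 X50.77 Y191.85 F1951
G1 X70.71 Y158.15
G1 X44.82 Y128.77
G1 X8.88 Y144.32
G1 X12.56 Y183.30
M5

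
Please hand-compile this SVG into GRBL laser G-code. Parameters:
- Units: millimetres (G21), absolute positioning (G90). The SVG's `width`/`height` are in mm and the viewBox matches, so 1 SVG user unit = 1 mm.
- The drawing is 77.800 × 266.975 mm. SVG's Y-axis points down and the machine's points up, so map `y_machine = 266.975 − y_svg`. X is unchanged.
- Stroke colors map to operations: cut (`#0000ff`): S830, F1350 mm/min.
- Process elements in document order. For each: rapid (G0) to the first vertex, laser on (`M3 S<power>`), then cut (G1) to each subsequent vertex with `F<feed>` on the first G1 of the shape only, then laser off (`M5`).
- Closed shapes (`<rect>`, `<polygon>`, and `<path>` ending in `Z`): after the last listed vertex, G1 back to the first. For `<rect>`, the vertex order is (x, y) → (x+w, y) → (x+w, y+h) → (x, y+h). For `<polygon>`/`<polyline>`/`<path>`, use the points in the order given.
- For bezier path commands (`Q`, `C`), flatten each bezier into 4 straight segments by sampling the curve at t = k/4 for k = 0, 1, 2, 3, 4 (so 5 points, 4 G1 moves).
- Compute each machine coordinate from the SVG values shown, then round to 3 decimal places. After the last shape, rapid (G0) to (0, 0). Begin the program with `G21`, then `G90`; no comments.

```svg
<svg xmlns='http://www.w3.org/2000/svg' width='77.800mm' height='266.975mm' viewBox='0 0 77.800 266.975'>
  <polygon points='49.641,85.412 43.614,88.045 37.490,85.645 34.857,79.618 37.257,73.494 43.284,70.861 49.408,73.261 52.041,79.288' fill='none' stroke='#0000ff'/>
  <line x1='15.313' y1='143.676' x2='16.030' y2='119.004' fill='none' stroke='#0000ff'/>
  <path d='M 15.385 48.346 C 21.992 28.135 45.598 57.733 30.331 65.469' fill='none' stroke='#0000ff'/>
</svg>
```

viewBox `0 0 77.800 266.975` with mm width/height → 1 unit = 1 mm. Flip: y_m = 266.975 − y_svg.

**Shape 1** — `<polygon>` regular polygon, stroke `#0000ff` → cut (S830, F1350). Machine vertices: (49.641,181.563) → (43.614,178.930) → (37.490,181.330) → (34.857,187.357) → (37.257,193.481) → (43.284,196.114) → (49.408,193.714) → (52.041,187.687) → (49.641,181.563). Closed: final G1 returns to the first vertex.

**Shape 2** — `<line>` line segment, stroke `#0000ff` → cut (S830, F1350). Machine vertices: (15.313,123.299) → (16.030,147.971). Open path.

**Shape 3** — `<path>` cubic bezier, stroke `#0000ff` → cut (S830, F1350). Control points (SVG): P0=(15.385,48.346), P1=(21.992,28.135), P2=(45.598,57.733), P3=(30.331,65.469); sampled at t=k/4. Machine vertices: (15.385,218.629) → (22.655,225.568) → (31.061,220.548) → (35.366,210.287) → (30.331,201.506). Open path.

G21
G90
G0 X49.641 Y181.563
M3 S830
G1 X43.614 Y178.930 F1350
G1 X37.490 Y181.330
G1 X34.857 Y187.357
G1 X37.257 Y193.481
G1 X43.284 Y196.114
G1 X49.408 Y193.714
G1 X52.041 Y187.687
G1 X49.641 Y181.563
M5
G0 X15.313 Y123.299
M3 S830
G1 X16.030 Y147.971 F1350
M5
G0 X15.385 Y218.629
M3 S830
G1 X22.655 Y225.568 F1350
G1 X31.061 Y220.548
G1 X35.366 Y210.287
G1 X30.331 Y201.506
M5
G0 X0.000 Y0.000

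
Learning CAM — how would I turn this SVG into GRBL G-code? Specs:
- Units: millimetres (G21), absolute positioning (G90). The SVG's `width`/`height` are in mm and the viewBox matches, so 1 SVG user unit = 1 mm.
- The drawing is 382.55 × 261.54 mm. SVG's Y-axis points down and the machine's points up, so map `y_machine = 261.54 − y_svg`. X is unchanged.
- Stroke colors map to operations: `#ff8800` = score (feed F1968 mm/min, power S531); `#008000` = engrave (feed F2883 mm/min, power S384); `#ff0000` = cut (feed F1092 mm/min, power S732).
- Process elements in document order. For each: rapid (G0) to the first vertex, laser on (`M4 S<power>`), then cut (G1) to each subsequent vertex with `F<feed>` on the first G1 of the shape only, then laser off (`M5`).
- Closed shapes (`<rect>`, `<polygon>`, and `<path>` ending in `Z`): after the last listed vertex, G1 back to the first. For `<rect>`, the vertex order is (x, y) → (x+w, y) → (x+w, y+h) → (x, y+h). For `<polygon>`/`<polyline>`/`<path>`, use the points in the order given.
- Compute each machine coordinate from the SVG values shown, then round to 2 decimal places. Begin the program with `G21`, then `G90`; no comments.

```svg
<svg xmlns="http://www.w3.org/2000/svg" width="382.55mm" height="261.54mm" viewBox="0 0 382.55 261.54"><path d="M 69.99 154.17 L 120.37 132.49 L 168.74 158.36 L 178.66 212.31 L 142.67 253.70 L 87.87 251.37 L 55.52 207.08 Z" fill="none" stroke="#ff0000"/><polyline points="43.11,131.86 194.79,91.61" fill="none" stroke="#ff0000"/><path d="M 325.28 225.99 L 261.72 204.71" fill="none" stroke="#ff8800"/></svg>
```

G21
G90
G0 X69.99 Y107.37
M4 S732
G1 X120.37 Y129.05 F1092
G1 X168.74 Y103.18
G1 X178.66 Y49.23
G1 X142.67 Y7.84
G1 X87.87 Y10.17
G1 X55.52 Y54.46
G1 X69.99 Y107.37
M5
G0 X43.11 Y129.68
M4 S732
G1 X194.79 Y169.93 F1092
M5
G0 X325.28 Y35.55
M4 S531
G1 X261.72 Y56.83 F1968
M5

1 u = 1 mm; y_m = 261.54 − y.

[1] `<path>` regular polygon, #ff0000→cut S732 F1092: (69.99,107.37) → (120.37,129.05) → (168.74,103.18) → (178.66,49.23) → (142.67,7.84) → (87.87,10.17) → (55.52,54.46) → (69.99,107.37) (closed)

[2] `<polyline>` line segment, #ff0000→cut S732 F1092: (43.11,129.68) → (194.79,169.93)

[3] `<path>` line segment, #ff8800→score S531 F1968: (325.28,35.55) → (261.72,56.83)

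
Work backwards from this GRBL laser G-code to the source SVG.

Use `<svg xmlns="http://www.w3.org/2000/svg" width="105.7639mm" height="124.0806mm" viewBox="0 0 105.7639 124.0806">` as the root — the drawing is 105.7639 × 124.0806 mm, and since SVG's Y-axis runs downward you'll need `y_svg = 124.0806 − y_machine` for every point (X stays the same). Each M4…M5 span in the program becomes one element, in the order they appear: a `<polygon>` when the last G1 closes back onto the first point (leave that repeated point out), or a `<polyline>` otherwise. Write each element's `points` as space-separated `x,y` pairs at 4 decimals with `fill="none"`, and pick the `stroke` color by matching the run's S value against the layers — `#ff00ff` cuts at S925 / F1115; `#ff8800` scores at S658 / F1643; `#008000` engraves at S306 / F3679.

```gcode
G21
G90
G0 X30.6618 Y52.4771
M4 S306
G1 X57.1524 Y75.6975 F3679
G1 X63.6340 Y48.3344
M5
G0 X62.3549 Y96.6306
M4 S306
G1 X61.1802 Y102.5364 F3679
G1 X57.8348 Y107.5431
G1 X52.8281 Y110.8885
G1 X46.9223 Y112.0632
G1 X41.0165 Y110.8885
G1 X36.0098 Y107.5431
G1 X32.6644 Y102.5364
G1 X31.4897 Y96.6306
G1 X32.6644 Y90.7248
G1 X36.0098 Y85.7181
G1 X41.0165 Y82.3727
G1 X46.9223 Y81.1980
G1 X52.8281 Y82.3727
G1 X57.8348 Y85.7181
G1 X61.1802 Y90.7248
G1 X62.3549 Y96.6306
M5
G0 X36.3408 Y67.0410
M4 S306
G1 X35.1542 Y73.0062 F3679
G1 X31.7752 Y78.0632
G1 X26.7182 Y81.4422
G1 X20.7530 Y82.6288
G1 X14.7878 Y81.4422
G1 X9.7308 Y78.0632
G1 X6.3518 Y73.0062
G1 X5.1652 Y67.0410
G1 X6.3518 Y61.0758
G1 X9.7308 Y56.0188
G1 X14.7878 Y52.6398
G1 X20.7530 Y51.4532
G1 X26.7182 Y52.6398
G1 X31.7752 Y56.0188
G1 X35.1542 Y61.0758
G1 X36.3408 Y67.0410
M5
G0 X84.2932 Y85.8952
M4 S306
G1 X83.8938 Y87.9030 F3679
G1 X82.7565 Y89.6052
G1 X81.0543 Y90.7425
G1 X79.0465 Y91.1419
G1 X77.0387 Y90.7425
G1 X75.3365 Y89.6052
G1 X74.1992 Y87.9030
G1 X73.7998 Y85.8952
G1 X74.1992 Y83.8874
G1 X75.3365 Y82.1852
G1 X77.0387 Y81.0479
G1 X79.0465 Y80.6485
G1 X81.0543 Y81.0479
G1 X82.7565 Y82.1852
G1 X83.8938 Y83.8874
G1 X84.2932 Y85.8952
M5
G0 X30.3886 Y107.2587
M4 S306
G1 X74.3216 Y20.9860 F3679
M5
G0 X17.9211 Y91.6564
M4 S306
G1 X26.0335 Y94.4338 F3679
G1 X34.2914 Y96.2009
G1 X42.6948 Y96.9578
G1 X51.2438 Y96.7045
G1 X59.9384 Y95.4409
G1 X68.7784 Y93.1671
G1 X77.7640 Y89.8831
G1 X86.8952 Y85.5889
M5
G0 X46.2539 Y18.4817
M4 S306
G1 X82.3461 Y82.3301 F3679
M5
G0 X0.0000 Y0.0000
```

Machine Y-up, SVG Y-down with viewBox height 124.0806, so y_svg = 124.0806 − y_machine; X carries over. Every run uses S306, so all elements get stroke `#008000` (engrave).

Run 1: The run is open, so emit a `<polyline>` with points (Y-flipped): 30.6618,71.6035 57.1524,48.3831 63.6340,75.7462.

Run 2: The run returns to its start, so emit a `<polygon>` with points (Y-flipped): 62.3549,27.4500 61.1802,21.5442 57.8348,16.5375 52.8281,13.1921 46.9223,12.0174 41.0165,13.1921 36.0098,16.5375 32.6644,21.5442 31.4897,27.4500 32.6644,33.3558 36.0098,38.3625 41.0165,41.7079 46.9223,42.8826 52.8281,41.7079 57.8348,38.3625 61.1802,33.3558.

Run 3: The run returns to its start, so emit a `<polygon>` with points (Y-flipped): 36.3408,57.0396 35.1542,51.0744 31.7752,46.0174 26.7182,42.6384 20.7530,41.4518 14.7878,42.6384 9.7308,46.0174 6.3518,51.0744 5.1652,57.0396 6.3518,63.0048 9.7308,68.0618 14.7878,71.4408 20.7530,72.6274 26.7182,71.4408 31.7752,68.0618 35.1542,63.0048.

Run 4: The run returns to its start, so emit a `<polygon>` with points (Y-flipped): 84.2932,38.1854 83.8938,36.1776 82.7565,34.4754 81.0543,33.3381 79.0465,32.9387 77.0387,33.3381 75.3365,34.4754 74.1992,36.1776 73.7998,38.1854 74.1992,40.1932 75.3365,41.8954 77.0387,43.0327 79.0465,43.4321 81.0543,43.0327 82.7565,41.8954 83.8938,40.1932.

Run 5: The run is open, so emit a `<polyline>` with points (Y-flipped): 30.3886,16.8219 74.3216,103.0946.

Run 6: The run is open, so emit a `<polyline>` with points (Y-flipped): 17.9211,32.4242 26.0335,29.6468 34.2914,27.8797 42.6948,27.1228 51.2438,27.3761 59.9384,28.6397 68.7784,30.9135 77.7640,34.1975 86.8952,38.4917.

Run 7: The run is open, so emit a `<polyline>` with points (Y-flipped): 46.2539,105.5989 82.3461,41.7505.

<svg xmlns="http://www.w3.org/2000/svg" width="105.7639mm" height="124.0806mm" viewBox="0 0 105.7639 124.0806">
  <polyline points="30.6618,71.6035 57.1524,48.3831 63.6340,75.7462" fill="none" stroke="#008000"/>
  <polygon points="62.3549,27.4500 61.1802,21.5442 57.8348,16.5375 52.8281,13.1921 46.9223,12.0174 41.0165,13.1921 36.0098,16.5375 32.6644,21.5442 31.4897,27.4500 32.6644,33.3558 36.0098,38.3625 41.0165,41.7079 46.9223,42.8826 52.8281,41.7079 57.8348,38.3625 61.1802,33.3558" fill="none" stroke="#008000"/>
  <polygon points="36.3408,57.0396 35.1542,51.0744 31.7752,46.0174 26.7182,42.6384 20.7530,41.4518 14.7878,42.6384 9.7308,46.0174 6.3518,51.0744 5.1652,57.0396 6.3518,63.0048 9.7308,68.0618 14.7878,71.4408 20.7530,72.6274 26.7182,71.4408 31.7752,68.0618 35.1542,63.0048" fill="none" stroke="#008000"/>
  <polygon points="84.2932,38.1854 83.8938,36.1776 82.7565,34.4754 81.0543,33.3381 79.0465,32.9387 77.0387,33.3381 75.3365,34.4754 74.1992,36.1776 73.7998,38.1854 74.1992,40.1932 75.3365,41.8954 77.0387,43.0327 79.0465,43.4321 81.0543,43.0327 82.7565,41.8954 83.8938,40.1932" fill="none" stroke="#008000"/>
  <polyline points="30.3886,16.8219 74.3216,103.0946" fill="none" stroke="#008000"/>
  <polyline points="17.9211,32.4242 26.0335,29.6468 34.2914,27.8797 42.6948,27.1228 51.2438,27.3761 59.9384,28.6397 68.7784,30.9135 77.7640,34.1975 86.8952,38.4917" fill="none" stroke="#008000"/>
  <polyline points="46.2539,105.5989 82.3461,41.7505" fill="none" stroke="#008000"/>
</svg>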